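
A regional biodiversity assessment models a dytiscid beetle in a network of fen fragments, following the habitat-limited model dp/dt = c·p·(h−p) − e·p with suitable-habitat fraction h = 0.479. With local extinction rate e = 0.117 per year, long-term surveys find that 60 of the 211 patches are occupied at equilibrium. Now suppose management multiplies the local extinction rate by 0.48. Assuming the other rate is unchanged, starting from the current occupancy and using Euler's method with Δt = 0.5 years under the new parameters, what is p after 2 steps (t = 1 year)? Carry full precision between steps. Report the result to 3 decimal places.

Observed p* = 60/211 = 0.28436.
Balance c(h−p*) = e gives c = e/(0.479 − 0.28436) = 0.117/0.19464 = 0.60111.
Starting from p₀ = 0.28436; update p ← p + (dp/dt)·Δt with the new parameters.
t = 0.5: p = 0.28436 + (+0.00865) = 0.29301
t = 1: p = 0.29301 + (+0.00815) = 0.30116

0.301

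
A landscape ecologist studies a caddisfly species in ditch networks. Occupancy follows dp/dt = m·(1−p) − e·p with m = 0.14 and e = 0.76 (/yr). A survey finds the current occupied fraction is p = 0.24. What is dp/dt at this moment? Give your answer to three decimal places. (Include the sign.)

-0.076

Colonization term: m·(1−p) = 0.14×0.7600 = 0.10640.
Extinction term: e·p = 0.18240.
dp/dt = 0.10640 − 0.18240 = -0.07600.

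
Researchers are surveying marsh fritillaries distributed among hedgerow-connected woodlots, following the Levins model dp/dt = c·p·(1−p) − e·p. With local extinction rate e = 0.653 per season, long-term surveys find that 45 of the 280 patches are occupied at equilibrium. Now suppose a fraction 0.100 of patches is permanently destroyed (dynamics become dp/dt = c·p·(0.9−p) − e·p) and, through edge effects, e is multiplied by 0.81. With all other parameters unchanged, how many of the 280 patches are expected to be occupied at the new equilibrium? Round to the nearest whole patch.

62

Observed p* = 45/280 = 0.16071.
Balance c(1−p*) = e gives c = e/(1 − 0.16071) = 0.653/0.83929 = 0.77804.
New p* = 0.9 − e/c = 0.9 − 0.52893/0.77804 = 0.22018.
Expected occupied = 280 × 0.22018 = 61.65 ≈ 62.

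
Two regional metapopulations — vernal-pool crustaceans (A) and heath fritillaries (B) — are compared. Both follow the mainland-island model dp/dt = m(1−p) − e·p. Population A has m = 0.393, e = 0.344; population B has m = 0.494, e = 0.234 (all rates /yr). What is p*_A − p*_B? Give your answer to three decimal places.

-0.145

A: p*_A = m/(m+e) = 0.393/0.7370 = 0.5332.
B: p*_B = 0.494/0.7280 = 0.6786.
p*_A − p*_B = 0.5332 − 0.6786 = -0.1453.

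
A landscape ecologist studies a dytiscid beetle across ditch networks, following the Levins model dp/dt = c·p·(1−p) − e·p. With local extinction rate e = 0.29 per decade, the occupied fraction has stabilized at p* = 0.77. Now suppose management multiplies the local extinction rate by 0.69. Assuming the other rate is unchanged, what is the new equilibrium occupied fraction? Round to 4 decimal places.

Balance c(1−p*) = e gives c = e/(1 − 0.77000) = 0.29/0.23000 = 1.26087.
New p* = 1 − e/c = 1 − 0.20010/1.26087 = 0.84130.

0.8413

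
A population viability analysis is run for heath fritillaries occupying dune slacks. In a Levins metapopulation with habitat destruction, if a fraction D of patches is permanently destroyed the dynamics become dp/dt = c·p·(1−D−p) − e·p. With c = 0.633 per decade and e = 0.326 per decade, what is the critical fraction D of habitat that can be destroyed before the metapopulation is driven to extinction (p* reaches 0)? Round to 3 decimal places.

0.485

The nontrivial equilibrium is p* = (1−D) − e/c; extinction occurs when this hits zero.
So D_crit = 1 − e/c = 1 − 0.326/0.633 = 1 − 0.5150 = 0.4850.
This equals the undisturbed p*, a classic result of Lande's extension.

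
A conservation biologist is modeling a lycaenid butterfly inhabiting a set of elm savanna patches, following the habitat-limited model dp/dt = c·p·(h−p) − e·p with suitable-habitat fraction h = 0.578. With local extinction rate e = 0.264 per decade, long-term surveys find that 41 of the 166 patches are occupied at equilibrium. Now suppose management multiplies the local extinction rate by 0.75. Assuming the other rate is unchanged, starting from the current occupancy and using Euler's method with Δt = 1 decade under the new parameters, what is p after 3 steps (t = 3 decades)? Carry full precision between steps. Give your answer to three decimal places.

Observed p* = 41/166 = 0.24699.
Balance c(h−p*) = e gives c = e/(0.578 − 0.24699) = 0.264/0.33101 = 0.79755.
Starting from p₀ = 0.24699; update p ← p + (dp/dt)·Δt with the new parameters.
t = 1: p = 0.24699 + (+0.01630) = 0.26329
t = 2: p = 0.26329 + (+0.01395) = 0.27724
t = 3: p = 0.27724 + (+0.01161) = 0.28885

0.289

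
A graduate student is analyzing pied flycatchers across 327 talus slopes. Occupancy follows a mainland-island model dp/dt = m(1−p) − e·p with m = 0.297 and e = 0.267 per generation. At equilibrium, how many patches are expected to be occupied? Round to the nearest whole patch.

172

p* = m/(m+e) = 0.297/0.5640 = 0.5266.
Expected occupied patches = N × p* = 327 × 0.5266 = 172.20 ≈ 172.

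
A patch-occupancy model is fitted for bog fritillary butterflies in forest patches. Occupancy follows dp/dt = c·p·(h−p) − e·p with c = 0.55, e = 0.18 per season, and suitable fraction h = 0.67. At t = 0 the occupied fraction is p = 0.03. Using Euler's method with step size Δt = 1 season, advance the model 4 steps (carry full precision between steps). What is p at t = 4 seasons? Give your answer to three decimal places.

0.056

Update rule: p ← p + [c·p·(h−p) − e·p]·Δt with Δt = 1.
step 1: Δp = +0.00516, p = 0.03516
step 2: Δp = +0.00595, p = 0.04111
step 3: Δp = +0.00682, p = 0.04793
step 4: Δp = +0.00777, p = 0.05570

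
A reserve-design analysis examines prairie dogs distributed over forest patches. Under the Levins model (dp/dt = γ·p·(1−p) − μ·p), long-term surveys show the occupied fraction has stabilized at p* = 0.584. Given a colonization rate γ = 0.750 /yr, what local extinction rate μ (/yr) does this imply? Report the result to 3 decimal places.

0.312

At equilibrium γ(1−p*) = μ.
μ = 0.750 × (1 − 0.584) = 0.750 × 0.4160 = 0.3120.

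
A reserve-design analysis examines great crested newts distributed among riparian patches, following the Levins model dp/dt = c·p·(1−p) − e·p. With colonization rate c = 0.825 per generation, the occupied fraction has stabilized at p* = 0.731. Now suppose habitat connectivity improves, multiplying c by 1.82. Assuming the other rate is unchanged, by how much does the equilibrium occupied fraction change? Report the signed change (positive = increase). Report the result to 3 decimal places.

Balance c(1−p*) = e gives e = 0.825×(1 − 0.73100) = 0.22193.
New p* = 1 − e/c = 1 − 0.22193/1.50150 = 0.85219.
Δp* = 0.85219 − 0.73100 = +0.12119.

0.121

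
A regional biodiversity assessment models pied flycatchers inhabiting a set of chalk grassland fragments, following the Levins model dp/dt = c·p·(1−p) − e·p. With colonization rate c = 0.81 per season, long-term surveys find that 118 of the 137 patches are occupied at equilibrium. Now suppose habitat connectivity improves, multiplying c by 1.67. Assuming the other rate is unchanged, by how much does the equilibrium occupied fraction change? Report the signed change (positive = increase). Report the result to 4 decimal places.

0.0556

Observed p* = 118/137 = 0.86131.
Balance c(1−p*) = e gives e = 0.81×(1 − 0.86131) = 0.11234.
New p* = 1 − e/c = 1 − 0.11234/1.35270 = 0.91695.
Δp* = 0.91695 − 0.86131 = +0.05564.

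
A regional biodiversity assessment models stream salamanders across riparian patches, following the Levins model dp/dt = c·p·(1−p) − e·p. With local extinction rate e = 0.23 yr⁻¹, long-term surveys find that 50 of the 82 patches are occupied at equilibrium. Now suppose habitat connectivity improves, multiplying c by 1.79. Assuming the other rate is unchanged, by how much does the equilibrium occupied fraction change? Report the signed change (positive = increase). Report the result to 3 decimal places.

0.172

Observed p* = 50/82 = 0.60976.
Balance c(1−p*) = e gives c = e/(1 − 0.60976) = 0.23/0.39024 = 0.58938.
New p* = 1 − e/c = 1 − 0.23000/1.05499 = 0.78199.
Δp* = 0.78199 − 0.60976 = +0.17223.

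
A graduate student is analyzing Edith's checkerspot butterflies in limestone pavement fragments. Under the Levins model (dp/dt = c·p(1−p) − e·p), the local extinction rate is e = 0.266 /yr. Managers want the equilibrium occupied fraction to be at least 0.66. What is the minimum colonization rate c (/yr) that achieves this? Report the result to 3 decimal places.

0.782

p* = 1 − e/c ≥ 0.66 requires e/c ≤ 0.3400, i.e. c ≥ e/0.3400.
c_min = 0.266/0.3400 = 0.7824.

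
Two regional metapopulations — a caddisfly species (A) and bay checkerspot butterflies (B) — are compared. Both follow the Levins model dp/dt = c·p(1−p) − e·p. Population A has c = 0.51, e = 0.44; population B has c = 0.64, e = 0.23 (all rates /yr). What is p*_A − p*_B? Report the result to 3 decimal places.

A: p*_A = 1 − 0.44/0.51 = 0.1373.
B: p*_B = 1 − 0.23/0.64 = 0.6406.
p*_A − p*_B = 0.1373 − 0.6406 = -0.5034.

-0.503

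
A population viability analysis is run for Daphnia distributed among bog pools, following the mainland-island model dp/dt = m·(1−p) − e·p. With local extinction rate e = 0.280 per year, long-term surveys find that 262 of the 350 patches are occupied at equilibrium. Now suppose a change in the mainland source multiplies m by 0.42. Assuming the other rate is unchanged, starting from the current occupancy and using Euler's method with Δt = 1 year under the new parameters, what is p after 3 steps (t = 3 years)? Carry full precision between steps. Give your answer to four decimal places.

0.5654

Observed p* = 262/350 = 0.74857.
Balance m(1−p*) = e·p* gives m = e·p*/(1−p*) = 0.280×0.74857/0.25143 = 0.83364.
Starting from p₀ = 0.74857; update p ← p + (dp/dt)·Δt with the new parameters.
t = 1: p = 0.74857 + (-0.12157) = 0.62700
t = 2: p = 0.62700 + (-0.04496) = 0.58204
t = 3: p = 0.58204 + (-0.01663) = 0.56541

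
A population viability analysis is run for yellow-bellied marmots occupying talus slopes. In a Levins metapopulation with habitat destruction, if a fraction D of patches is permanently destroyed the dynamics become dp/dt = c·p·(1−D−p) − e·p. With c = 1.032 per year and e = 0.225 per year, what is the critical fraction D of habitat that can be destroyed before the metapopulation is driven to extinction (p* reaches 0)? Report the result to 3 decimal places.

The nontrivial equilibrium is p* = (1−D) − e/c; extinction occurs when this hits zero.
So D_crit = 1 − e/c = 1 − 0.225/1.032 = 1 − 0.2180 = 0.7820.
This equals the undisturbed p*, a classic result of Lande's extension.

0.782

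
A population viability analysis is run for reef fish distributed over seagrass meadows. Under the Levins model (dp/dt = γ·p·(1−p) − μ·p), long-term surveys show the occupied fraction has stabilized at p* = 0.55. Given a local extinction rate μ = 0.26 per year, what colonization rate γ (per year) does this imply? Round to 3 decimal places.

At equilibrium γ(1−p*) = μ, so γ = μ/(1−p*).
γ = 0.26/(1 − 0.55) = 0.26/0.4500 = 0.5778.

0.578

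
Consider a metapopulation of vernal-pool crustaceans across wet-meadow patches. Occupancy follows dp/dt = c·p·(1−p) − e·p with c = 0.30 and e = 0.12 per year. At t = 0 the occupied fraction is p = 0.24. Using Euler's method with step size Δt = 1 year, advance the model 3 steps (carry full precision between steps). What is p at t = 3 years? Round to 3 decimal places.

Update rule: p ← p + [c·p·(1−p) − e·p]·Δt with Δt = 1.
  1  |  dp/dt·Δt = +0.025920  |  p_1 = 0.265920
  2  |  dp/dt·Δt = +0.026652  |  p_2 = 0.292572
  3  |  dp/dt·Δt = +0.026983  |  p_3 = 0.319555

0.320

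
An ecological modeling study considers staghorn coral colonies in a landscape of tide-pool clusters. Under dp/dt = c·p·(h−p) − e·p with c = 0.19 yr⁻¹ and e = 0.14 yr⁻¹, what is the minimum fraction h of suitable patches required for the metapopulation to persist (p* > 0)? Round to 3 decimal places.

p* = h − e/c is positive only when h > e/c.
h_min = e/c = 0.14/0.19 = 0.7368.

0.737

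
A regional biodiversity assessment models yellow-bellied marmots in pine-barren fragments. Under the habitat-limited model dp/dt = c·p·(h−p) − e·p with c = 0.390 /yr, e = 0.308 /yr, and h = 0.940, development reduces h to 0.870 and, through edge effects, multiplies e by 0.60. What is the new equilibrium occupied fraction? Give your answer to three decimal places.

0.396

Before: p* = h − e/c = 0.940 − 0.308/0.390 = 0.940 − 0.7897 = 0.1503.
After: c = 0.39, e = 0.1848, h = 0.870; p* = 0.870 − 0.1848/0.39 = 0.3962.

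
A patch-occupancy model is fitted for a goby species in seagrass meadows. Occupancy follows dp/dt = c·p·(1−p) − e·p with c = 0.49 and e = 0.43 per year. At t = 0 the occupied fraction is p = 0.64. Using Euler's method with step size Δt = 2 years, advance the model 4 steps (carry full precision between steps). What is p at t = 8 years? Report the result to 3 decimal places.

Update rule: p ← p + [c·p·(1−p) − e·p]·Δt with Δt = 2.
t = 2: p = 0.64000 + (-0.32461) = 0.31539
t = 4: p = 0.31539 + (-0.05964) = 0.25576
t = 6: p = 0.25576 + (-0.03341) = 0.22234
t = 8: p = 0.22234 + (-0.02177) = 0.20058

0.201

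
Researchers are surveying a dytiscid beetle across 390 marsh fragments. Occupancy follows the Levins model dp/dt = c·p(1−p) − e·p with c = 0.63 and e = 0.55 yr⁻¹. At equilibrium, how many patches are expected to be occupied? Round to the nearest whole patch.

50

p* = 1 − e/c = 1 − 0.55/0.63 = 0.1270.
Expected occupied patches = N × p* = 390 × 0.1270 = 49.52 ≈ 50.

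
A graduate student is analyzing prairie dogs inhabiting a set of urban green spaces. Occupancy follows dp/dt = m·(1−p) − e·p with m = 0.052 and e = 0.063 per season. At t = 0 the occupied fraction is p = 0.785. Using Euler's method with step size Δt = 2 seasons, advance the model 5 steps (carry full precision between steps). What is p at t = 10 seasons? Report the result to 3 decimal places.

0.542

Update rule: p ← p + [m·(1−p) − e·p]·Δt with Δt = 2.
step 1: Δp = -0.07655, p = 0.70845
step 2: Δp = -0.05894, p = 0.64951
step 3: Δp = -0.04539, p = 0.60412
step 4: Δp = -0.03495, p = 0.56917
step 5: Δp = -0.02691, p = 0.54226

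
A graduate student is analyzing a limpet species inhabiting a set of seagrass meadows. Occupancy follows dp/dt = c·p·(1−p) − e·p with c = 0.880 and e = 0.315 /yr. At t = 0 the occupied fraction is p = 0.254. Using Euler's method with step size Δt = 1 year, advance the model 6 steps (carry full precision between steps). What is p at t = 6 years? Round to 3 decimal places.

0.625

Update rule: p ← p + [c·p·(1−p) − e·p]·Δt with Δt = 1.
t = 1: p = 0.25400 + (+0.08674) = 0.34074
t = 2: p = 0.34074 + (+0.09035) = 0.43108
t = 3: p = 0.43108 + (+0.08003) = 0.51111
t = 4: p = 0.51111 + (+0.05889) = 0.57000
t = 5: p = 0.57000 + (+0.03614) = 0.60614
t = 6: p = 0.60614 + (+0.01915) = 0.62529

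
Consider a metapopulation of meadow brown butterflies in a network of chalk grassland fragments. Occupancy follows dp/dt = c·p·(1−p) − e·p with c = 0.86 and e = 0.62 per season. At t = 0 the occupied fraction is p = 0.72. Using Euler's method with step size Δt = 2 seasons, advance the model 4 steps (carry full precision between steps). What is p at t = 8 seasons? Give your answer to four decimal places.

0.2504

Update rule: p ← p + [c·p·(1−p) − e·p]·Δt with Δt = 2.
t = 2: p = 0.72000 + (-0.54605) = 0.17395
t = 4: p = 0.17395 + (+0.03145) = 0.20540
t = 6: p = 0.20540 + (+0.02603) = 0.23143
t = 8: p = 0.23143 + (+0.01896) = 0.25039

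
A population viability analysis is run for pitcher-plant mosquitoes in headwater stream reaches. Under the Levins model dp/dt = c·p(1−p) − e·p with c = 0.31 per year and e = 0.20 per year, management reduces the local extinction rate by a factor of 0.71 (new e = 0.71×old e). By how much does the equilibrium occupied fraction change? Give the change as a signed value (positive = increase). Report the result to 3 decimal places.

0.187

Before: p* = 1 − 0.20/0.31 = 0.3548.
After the change, c = 0.31, e = 0.142, so p* = 1 − 0.142/0.31 = 0.5419.
Δp* = 0.5419 − 0.3548 = +0.1871.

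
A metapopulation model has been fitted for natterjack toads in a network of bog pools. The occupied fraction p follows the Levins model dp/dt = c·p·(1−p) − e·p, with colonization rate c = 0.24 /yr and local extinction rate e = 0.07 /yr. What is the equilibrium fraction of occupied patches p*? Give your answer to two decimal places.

Setting dp/dt = 0 and dividing through by p* gives c·(1−p*) = e.
So p* = 1 − e/c = 1 − 0.07/0.24 = 1 − 0.2917 = 0.7083.

0.71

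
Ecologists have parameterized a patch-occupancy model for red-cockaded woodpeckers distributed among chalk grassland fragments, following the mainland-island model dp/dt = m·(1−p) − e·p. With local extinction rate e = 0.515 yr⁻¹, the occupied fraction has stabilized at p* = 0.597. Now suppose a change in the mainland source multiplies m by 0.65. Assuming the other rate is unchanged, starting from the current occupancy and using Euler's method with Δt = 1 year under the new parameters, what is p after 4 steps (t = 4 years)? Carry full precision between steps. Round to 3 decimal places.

Balance m(1−p*) = e·p* gives m = e·p*/(1−p*) = 0.515×0.59700/0.40300 = 0.76292.
Starting from p₀ = 0.59700; update p ← p + (dp/dt)·Δt with the new parameters.
step 1: Δp = -0.10761, p = 0.48939
step 2: Δp = +0.00117, p = 0.49056
step 3: Δp = -0.00001, p = 0.49055
step 4: Δp = +0.00000, p = 0.49055

0.491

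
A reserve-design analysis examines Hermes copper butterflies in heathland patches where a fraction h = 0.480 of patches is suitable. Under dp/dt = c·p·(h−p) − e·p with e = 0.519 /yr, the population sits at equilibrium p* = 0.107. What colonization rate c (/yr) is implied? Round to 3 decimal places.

1.391

At equilibrium c(h−p*) = e, so c = e/(h−p*).
c = 0.519/(0.480 − 0.107) = 0.519/0.3730 = 1.3914.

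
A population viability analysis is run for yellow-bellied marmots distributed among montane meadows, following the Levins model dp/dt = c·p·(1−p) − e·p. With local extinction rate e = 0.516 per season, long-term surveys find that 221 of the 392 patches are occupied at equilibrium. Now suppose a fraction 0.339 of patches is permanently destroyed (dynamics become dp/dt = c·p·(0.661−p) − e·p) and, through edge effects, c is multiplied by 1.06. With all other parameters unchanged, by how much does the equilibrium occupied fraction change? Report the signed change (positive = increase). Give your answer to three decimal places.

-0.314

Observed p* = 221/392 = 0.56378.
Balance c(1−p*) = e gives c = e/(1 − 0.56378) = 0.516/0.43622 = 1.18289.
New p* = 0.661 − e/c = 0.661 − 0.51600/1.25386 = 0.24947.
Δp* = 0.24947 − 0.56378 = -0.31431.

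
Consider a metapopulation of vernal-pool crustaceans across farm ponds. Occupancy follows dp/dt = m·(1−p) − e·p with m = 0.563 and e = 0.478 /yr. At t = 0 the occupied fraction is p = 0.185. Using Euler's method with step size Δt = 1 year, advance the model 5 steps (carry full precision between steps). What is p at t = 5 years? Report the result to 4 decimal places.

Update rule: p ← p + [m·(1−p) − e·p]·Δt with Δt = 1.
  1  |  dp/dt·Δt = +0.370415  |  p_1 = 0.555415
  2  |  dp/dt·Δt = -0.015187  |  p_2 = 0.540228
  3  |  dp/dt·Δt = +0.000623  |  p_3 = 0.540851
  4  |  dp/dt·Δt = -0.000026  |  p_4 = 0.540825
  5  |  dp/dt·Δt = +0.000001  |  p_5 = 0.540826

0.5408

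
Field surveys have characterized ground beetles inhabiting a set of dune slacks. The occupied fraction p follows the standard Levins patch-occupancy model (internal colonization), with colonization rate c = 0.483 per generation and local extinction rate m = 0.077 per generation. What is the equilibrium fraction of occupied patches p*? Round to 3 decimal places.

0.841

At equilibrium, colonization balances extinction: c·p*·(1−p*) = m·p*.
So p* = 1 − m/c = 1 − 0.077/0.483 = 1 − 0.1594 = 0.8406.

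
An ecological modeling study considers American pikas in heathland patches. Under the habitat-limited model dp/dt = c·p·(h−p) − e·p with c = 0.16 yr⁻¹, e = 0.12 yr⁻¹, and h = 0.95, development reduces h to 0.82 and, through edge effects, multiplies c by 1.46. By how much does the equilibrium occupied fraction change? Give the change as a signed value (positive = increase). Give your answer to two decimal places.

0.11

Before: p* = h − e/c = 0.95 − 0.12/0.16 = 0.95 − 0.7500 = 0.2000.
After: c = 0.2336, e = 0.12, h = 0.82; p* = 0.82 − 0.12/0.2336 = 0.3063.
Δp* = 0.3063 − 0.2000 = +0.1063.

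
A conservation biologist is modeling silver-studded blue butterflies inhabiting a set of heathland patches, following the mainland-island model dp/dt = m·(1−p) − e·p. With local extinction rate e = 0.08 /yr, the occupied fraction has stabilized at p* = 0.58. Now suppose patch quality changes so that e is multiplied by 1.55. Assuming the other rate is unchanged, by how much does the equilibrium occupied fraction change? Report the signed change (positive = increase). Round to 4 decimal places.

-0.1088

Balance m(1−p*) = e·p* gives m = e·p*/(1−p*) = 0.08×0.58000/0.42000 = 0.11048.
New p* = m/(m+e) = 0.11048/(0.11048+0.12400) = 0.47117.
Δp* = 0.47117 − 0.58000 = -0.10883.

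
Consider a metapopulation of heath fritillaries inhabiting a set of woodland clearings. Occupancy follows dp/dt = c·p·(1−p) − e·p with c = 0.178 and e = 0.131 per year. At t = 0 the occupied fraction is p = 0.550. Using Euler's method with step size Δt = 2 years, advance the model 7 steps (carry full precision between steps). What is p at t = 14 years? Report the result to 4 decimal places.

0.3512

Update rule: p ← p + [c·p·(1−p) − e·p]·Δt with Δt = 2.
  1  |  dp/dt·Δt = -0.055990  |  p_1 = 0.494010
  2  |  dp/dt·Δt = -0.040443  |  p_2 = 0.453567
  3  |  dp/dt·Δt = -0.030602  |  p_3 = 0.422965
  4  |  dp/dt·Δt = -0.023929  |  p_4 = 0.399035
  5  |  dp/dt·Δt = -0.019176  |  p_5 = 0.379859
  6  |  dp/dt·Δt = -0.015662  |  p_6 = 0.364197
  7  |  dp/dt·Δt = -0.012985  |  p_7 = 0.351212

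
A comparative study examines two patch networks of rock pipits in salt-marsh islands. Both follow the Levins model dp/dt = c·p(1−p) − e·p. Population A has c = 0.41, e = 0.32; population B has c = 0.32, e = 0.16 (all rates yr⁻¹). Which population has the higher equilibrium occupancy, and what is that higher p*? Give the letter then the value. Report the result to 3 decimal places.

B, 0.500

A: p*_A = 1 − 0.32/0.41 = 0.2195.
B: p*_B = 1 − 0.16/0.32 = 0.5000.
B is higher at 0.5000.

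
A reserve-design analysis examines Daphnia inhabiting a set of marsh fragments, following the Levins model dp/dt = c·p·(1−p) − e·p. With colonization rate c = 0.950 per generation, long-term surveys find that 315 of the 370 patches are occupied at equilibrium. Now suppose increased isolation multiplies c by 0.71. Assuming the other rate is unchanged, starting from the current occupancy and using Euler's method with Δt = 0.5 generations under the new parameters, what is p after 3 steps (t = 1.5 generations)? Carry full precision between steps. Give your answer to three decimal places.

0.813

Observed p* = 315/370 = 0.85135.
Balance c(1−p*) = e gives e = 0.950×(1 − 0.85135) = 0.14122.
Starting from p₀ = 0.85135; update p ← p + (dp/dt)·Δt with the new parameters.
t = 0.5: p = 0.85135 + (-0.01743) = 0.83392
t = 1: p = 0.83392 + (-0.01217) = 0.82175
t = 1.5: p = 0.82175 + (-0.00862) = 0.81312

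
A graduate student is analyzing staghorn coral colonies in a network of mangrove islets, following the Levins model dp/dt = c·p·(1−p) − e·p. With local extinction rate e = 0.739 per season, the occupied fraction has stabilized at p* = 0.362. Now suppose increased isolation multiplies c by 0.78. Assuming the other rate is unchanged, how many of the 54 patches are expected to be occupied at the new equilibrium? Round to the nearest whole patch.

10

Balance c(1−p*) = e gives c = e/(1 − 0.36200) = 0.739/0.63800 = 1.15831.
New p* = 1 − e/c = 1 − 0.73900/0.90348 = 0.18205.
Expected occupied = 54 × 0.18205 = 9.83 ≈ 10.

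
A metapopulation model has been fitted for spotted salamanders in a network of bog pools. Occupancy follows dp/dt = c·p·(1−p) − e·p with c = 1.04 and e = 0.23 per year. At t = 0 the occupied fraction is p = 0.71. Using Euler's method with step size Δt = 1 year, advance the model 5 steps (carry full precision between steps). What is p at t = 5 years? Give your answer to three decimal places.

0.779

Update rule: p ← p + [c·p·(1−p) − e·p]·Δt with Δt = 1.
  1  |  dp/dt·Δt = +0.050836  |  p_1 = 0.760836
  2  |  dp/dt·Δt = +0.014251  |  p_2 = 0.775087
  3  |  dp/dt·Δt = +0.003030  |  p_3 = 0.778117
  4  |  dp/dt·Δt = +0.000590  |  p_4 = 0.778707
  5  |  dp/dt·Δt = +0.000113  |  p_5 = 0.778820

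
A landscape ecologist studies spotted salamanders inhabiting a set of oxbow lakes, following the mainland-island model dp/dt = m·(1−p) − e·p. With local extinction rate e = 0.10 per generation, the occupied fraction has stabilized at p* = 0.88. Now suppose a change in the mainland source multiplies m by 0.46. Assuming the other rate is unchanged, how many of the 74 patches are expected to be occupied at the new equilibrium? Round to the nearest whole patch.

57

Balance m(1−p*) = e·p* gives m = e·p*/(1−p*) = 0.10×0.88000/0.12000 = 0.73333.
New p* = m/(m+e) = 0.33733/(0.33733+0.10000) = 0.77134.
Expected occupied = 74 × 0.77134 = 57.08 ≈ 57.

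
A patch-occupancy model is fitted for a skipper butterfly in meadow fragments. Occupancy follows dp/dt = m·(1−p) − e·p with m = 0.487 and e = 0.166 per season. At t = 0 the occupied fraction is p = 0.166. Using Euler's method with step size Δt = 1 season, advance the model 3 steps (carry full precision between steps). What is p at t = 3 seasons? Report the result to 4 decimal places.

0.7216

Update rule: p ← p + [m·(1−p) − e·p]·Δt with Δt = 1.
p: 0.16600 → 0.54460  (Δp = +0.37860)
p: 0.54460 → 0.67598  (Δp = +0.13137)
p: 0.67598 → 0.72156  (Δp = +0.04559)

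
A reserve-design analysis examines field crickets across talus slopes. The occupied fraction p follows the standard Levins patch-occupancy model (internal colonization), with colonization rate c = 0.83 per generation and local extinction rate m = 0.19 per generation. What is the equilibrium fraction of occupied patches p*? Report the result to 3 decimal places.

Setting dp/dt = 0 and dividing through by p* gives c·(1−p*) = m.
So p* = 1 − m/c = 1 − 0.19/0.83 = 1 − 0.2289 = 0.7711.

0.771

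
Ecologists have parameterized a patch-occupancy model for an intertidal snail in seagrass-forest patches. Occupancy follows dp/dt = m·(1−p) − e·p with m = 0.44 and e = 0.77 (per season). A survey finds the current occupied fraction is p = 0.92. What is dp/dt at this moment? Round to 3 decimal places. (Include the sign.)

Colonization term: m·(1−p) = 0.44×0.0800 = 0.03520.
Extinction term: e·p = 0.70840.
dp/dt = 0.03520 − 0.70840 = -0.67320.

-0.673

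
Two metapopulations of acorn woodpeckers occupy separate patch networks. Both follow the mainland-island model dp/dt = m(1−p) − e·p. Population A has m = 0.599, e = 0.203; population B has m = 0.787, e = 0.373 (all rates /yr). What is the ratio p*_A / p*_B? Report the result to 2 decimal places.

1.10

A: p*_A = m/(m+e) = 0.599/0.8020 = 0.7469.
B: p*_B = 0.787/1.1600 = 0.6784.
p*_A / p*_B = 0.7469/0.6784 = 1.1009.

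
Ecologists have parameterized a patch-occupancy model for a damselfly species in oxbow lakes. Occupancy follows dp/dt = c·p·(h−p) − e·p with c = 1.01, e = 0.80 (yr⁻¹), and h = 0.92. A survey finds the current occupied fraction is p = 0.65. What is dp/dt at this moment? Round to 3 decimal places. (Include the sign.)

-0.343

Colonization term: c·p·(h−p) = 1.01×0.65×0.2700 = 0.17726.
Extinction term: e·p = 0.52000.
dp/dt = 0.17726 − 0.52000 = -0.34274.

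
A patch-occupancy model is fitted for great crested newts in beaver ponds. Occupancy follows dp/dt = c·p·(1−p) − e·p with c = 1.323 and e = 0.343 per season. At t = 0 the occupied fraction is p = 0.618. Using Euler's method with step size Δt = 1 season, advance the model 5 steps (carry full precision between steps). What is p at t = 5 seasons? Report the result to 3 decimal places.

0.741

Update rule: p ← p + [c·p·(1−p) − e·p]·Δt with Δt = 1.
p: 0.61800 → 0.71835  (Δp = +0.10035)
p: 0.71835 → 0.73963  (Δp = +0.02128)
p: 0.73963 → 0.74072  (Δp = +0.00109)
p: 0.74072 → 0.74074  (Δp = +0.00002)
p: 0.74074 → 0.74074  (Δp = +0.00000)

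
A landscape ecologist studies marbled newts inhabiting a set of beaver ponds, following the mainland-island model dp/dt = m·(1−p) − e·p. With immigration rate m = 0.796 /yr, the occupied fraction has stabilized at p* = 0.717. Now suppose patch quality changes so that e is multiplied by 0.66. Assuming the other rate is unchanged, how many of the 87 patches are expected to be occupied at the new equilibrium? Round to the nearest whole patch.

Balance m(1−p*) = e·p* gives e = m(1−p*)/p* = 0.796×0.28300/0.71700 = 0.31418.
New p* = m/(m+e) = 0.79600/(0.79600+0.20736) = 0.79333.
Expected occupied = 87 × 0.79333 = 69.02 ≈ 69.

69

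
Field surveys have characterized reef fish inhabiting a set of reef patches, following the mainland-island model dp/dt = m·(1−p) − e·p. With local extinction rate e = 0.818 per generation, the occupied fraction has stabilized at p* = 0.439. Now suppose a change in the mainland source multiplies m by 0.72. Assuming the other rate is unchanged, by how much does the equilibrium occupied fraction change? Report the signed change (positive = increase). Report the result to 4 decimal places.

-0.0786

Balance m(1−p*) = e·p* gives m = e·p*/(1−p*) = 0.818×0.43900/0.56100 = 0.64011.
New p* = m/(m+e) = 0.46088/(0.46088+0.81800) = 0.36038.
Δp* = 0.36038 − 0.43900 = -0.07862.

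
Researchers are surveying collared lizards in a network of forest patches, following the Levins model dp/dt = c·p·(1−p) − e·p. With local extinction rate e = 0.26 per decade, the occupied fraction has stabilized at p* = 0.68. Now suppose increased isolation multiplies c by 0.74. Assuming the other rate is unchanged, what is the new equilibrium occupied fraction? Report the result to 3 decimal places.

Balance c(1−p*) = e gives c = e/(1 − 0.68000) = 0.26/0.32000 = 0.81250.
New p* = 1 − e/c = 1 − 0.26000/0.60125 = 0.56757.

0.568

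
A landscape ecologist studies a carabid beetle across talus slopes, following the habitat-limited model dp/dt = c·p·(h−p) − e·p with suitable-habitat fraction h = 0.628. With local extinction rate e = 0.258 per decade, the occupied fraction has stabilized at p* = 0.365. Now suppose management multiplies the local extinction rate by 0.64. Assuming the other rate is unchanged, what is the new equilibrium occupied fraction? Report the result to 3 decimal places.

Balance c(h−p*) = e gives c = e/(0.628 − 0.36500) = 0.258/0.26300 = 0.98099.
New p* = 0.628 − e/c = 0.628 − 0.16512/0.98099 = 0.45968.

0.460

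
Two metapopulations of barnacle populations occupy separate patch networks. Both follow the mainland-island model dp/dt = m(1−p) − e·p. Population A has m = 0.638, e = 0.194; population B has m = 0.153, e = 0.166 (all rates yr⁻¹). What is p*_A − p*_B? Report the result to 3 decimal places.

A: p*_A = m/(m+e) = 0.638/0.8320 = 0.7668.
B: p*_B = 0.153/0.3190 = 0.4796.
p*_A − p*_B = 0.7668 − 0.4796 = 0.2872.

0.287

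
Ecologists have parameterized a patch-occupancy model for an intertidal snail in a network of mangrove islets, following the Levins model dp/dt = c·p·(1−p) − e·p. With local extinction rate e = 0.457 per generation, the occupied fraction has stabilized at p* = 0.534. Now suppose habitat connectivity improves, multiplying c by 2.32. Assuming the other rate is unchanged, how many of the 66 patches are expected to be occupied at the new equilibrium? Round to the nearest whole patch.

53

Balance c(1−p*) = e gives c = e/(1 − 0.53400) = 0.457/0.46600 = 0.98069.
New p* = 1 − e/c = 1 − 0.45700/2.27520 = 0.79914.
Expected occupied = 66 × 0.79914 = 52.74 ≈ 53.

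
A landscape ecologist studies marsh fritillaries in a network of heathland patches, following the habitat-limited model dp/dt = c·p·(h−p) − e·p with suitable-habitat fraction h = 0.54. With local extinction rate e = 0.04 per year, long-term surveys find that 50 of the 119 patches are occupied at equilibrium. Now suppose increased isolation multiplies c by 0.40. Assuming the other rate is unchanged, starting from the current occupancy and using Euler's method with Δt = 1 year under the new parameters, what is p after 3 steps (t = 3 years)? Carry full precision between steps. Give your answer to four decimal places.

Observed p* = 50/119 = 0.42017.
Balance c(h−p*) = e gives c = e/(0.54 − 0.42017) = 0.04/0.11983 = 0.33380.
Starting from p₀ = 0.42017; update p ← p + (dp/dt)·Δt with the new parameters.
p: 0.42017 → 0.41008  (Δp = -0.01008)
p: 0.41008 → 0.40079  (Δp = -0.00929)
p: 0.40079 → 0.39221  (Δp = -0.00858)

0.3922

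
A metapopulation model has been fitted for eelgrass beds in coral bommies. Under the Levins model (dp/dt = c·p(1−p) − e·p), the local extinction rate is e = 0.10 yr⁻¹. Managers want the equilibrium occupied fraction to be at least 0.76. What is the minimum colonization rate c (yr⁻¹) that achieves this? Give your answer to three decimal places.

0.417

p* = 1 − e/c ≥ 0.76 requires e/c ≤ 0.2400, i.e. c ≥ e/0.2400.
c_min = 0.10/0.2400 = 0.4167.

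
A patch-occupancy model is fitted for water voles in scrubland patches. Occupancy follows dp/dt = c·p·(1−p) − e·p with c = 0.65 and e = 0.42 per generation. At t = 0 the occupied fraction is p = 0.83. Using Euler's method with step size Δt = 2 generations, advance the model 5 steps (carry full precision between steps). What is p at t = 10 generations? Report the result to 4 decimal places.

Update rule: p ← p + [c·p·(1−p) − e·p]·Δt with Δt = 2.
  1  |  dp/dt·Δt = -0.513770  |  p_1 = 0.316230
  2  |  dp/dt·Δt = +0.015464  |  p_2 = 0.331694
  3  |  dp/dt·Δt = +0.009552  |  p_3 = 0.341246
  4  |  dp/dt·Δt = +0.005590  |  p_4 = 0.346836
  5  |  dp/dt·Δt = +0.003161  |  p_5 = 0.349997

0.3500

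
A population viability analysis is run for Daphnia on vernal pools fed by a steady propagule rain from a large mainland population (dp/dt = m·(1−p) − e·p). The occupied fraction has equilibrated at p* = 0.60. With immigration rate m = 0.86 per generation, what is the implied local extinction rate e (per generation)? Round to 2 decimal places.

0.57

At equilibrium m(1−p*) = e·p*, so e = m(1−p*)/p*.
e = 0.86 × 0.4000 / 0.60 = 0.5733.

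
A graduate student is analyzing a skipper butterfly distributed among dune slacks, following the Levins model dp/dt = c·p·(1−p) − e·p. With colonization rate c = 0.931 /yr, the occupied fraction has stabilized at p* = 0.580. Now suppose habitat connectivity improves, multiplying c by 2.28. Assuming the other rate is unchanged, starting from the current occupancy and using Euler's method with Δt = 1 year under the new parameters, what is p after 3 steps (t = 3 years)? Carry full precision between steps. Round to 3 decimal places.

Balance c(1−p*) = e gives e = 0.931×(1 − 0.58000) = 0.39102.
Starting from p₀ = 0.58000; update p ← p + (dp/dt)·Δt with the new parameters.
t = 1: p = 0.58000 + (+0.29029) = 0.87029
t = 2: p = 0.87029 + (-0.10069) = 0.76961
t = 3: p = 0.76961 + (+0.07545) = 0.84505

0.845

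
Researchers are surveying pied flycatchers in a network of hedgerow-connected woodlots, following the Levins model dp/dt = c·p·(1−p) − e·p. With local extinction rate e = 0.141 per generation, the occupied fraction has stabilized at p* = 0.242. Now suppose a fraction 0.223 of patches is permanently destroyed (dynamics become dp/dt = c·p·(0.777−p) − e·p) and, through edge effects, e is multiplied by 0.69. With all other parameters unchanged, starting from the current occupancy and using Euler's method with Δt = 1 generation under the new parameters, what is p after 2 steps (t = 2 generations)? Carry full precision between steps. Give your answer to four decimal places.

0.2431

Balance c(1−p*) = e gives c = e/(1 − 0.24200) = 0.141/0.75800 = 0.18602.
Starting from p₀ = 0.24200; update p ← p + (dp/dt)·Δt with the new parameters.
step 1: Δp = +0.00054, p = 0.24254
step 2: Δp = +0.00052, p = 0.24306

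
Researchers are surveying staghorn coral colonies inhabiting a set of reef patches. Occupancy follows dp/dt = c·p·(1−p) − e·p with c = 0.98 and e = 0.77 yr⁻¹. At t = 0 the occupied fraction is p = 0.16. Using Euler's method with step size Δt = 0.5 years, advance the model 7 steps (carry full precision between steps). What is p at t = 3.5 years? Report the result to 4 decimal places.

0.1849

Update rule: p ← p + [c·p·(1−p) − e·p]·Δt with Δt = 0.5.
p: 0.16000 → 0.16426  (Δp = +0.00426)
p: 0.16426 → 0.16828  (Δp = +0.00403)
p: 0.16828 → 0.17208  (Δp = +0.00379)
p: 0.17208 → 0.17564  (Δp = +0.00356)
p: 0.17564 → 0.17896  (Δp = +0.00333)
p: 0.17896 → 0.18206  (Δp = +0.00310)
p: 0.18206 → 0.18493  (Δp = +0.00287)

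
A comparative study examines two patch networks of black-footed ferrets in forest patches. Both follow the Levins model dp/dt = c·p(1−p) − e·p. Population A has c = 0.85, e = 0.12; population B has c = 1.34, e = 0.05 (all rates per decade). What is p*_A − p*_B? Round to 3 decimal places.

-0.104

A: p*_A = 1 − 0.12/0.85 = 0.8588.
B: p*_B = 1 − 0.05/1.34 = 0.9627.
p*_A − p*_B = 0.8588 − 0.9627 = -0.1039.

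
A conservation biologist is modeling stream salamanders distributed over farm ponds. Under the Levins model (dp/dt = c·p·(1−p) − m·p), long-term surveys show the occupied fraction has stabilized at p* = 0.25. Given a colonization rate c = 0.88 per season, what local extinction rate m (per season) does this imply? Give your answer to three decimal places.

0.660

At equilibrium c(1−p*) = m.
m = 0.88 × (1 − 0.25) = 0.88 × 0.7500 = 0.6600.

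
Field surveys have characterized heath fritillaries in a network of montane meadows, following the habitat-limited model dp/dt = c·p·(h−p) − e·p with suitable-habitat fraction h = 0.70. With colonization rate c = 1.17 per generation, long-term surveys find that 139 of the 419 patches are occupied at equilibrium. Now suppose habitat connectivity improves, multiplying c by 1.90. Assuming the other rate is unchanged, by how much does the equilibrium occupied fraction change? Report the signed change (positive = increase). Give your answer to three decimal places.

Observed p* = 139/419 = 0.33174.
Balance c(h−p*) = e gives e = 1.17×(0.7 − 0.33174) = 0.43086.
New p* = 0.7 − e/c = 0.7 − 0.43086/2.22300 = 0.50618.
Δp* = 0.50618 − 0.33174 = +0.17444.

0.174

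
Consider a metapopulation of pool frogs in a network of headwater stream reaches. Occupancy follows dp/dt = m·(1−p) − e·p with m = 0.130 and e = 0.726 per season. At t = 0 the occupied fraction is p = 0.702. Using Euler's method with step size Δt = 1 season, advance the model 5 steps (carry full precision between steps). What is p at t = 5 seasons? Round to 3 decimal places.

0.152

Update rule: p ← p + [m·(1−p) − e·p]·Δt with Δt = 1.
t = 1: p = 0.70200 + (-0.47091) = 0.23109
t = 2: p = 0.23109 + (-0.06781) = 0.16328
t = 3: p = 0.16328 + (-0.00976) = 0.15351
t = 4: p = 0.15351 + (-0.00141) = 0.15211
t = 5: p = 0.15211 + (-0.00020) = 0.15190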